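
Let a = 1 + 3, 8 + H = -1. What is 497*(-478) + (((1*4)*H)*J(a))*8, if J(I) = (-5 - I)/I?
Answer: -236918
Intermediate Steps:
H = -9 (H = -8 - 1 = -9)
a = 4
J(I) = (-5 - I)/I
497*(-478) + (((1*4)*H)*J(a))*8 = 497*(-478) + (((1*4)*(-9))*((-5 - 1*4)/4))*8 = -237566 + ((4*(-9))*((-5 - 4)/4))*8 = -237566 - 9*(-9)*8 = -237566 - 36*(-9/4)*8 = -237566 + 81*8 = -237566 + 648 = -236918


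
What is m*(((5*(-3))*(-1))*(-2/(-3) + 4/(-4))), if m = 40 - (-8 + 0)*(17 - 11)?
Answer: -440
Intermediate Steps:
m = 88 (m = 40 - (-8)*6 = 40 - 1*(-48) = 40 + 48 = 88)
m*(((5*(-3))*(-1))*(-2/(-3) + 4/(-4))) = 88*(((5*(-3))*(-1))*(-2/(-3) + 4/(-4))) = 88*((-15*(-1))*(-2*(-⅓) + 4*(-¼))) = 88*(15*(⅔ - 1)) = 88*(15*(-⅓)) = 88*(-5) = -440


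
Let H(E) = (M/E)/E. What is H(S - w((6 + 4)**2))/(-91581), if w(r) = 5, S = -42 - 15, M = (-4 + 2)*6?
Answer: 1/29336447 ≈ 3.4087e-8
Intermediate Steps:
M = -12 (M = -2*6 = -12)
S = -57
H(E) = -12/E**2 (H(E) = (-12/E)/E = -12/E**2)
H(S - w((6 + 4)**2))/(-91581) = -12/(-57 - 1*5)**2/(-91581) = -12/(-57 - 5)**2*(-1/91581) = -12/(-62)**2*(-1/91581) = -12*1/3844*(-1/91581) = -3/961*(-1/91581) = 1/29336447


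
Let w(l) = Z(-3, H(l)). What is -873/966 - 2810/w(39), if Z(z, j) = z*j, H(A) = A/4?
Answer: 3585233/37674 ≈ 95.165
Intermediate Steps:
H(A) = A/4 (H(A) = A*(¼) = A/4)
Z(z, j) = j*z
w(l) = -3*l/4 (w(l) = (l/4)*(-3) = -3*l/4)
-873/966 - 2810/w(39) = -873/966 - 2810/((-¾*39)) = -873*1/966 - 2810/(-117/4) = -291/322 - 2810*(-4/117) = -291/322 + 11240/117 = 3585233/37674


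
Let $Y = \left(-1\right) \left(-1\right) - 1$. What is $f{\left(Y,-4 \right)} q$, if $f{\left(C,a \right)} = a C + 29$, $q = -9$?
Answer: $-261$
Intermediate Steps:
$Y = 0$ ($Y = 1 - 1 = 0$)
$f{\left(C,a \right)} = 29 + C a$ ($f{\left(C,a \right)} = C a + 29 = 29 + C a$)
$f{\left(Y,-4 \right)} q = \left(29 + 0 \left(-4\right)\right) \left(-9\right) = \left(29 + 0\right) \left(-9\right) = 29 \left(-9\right) = -261$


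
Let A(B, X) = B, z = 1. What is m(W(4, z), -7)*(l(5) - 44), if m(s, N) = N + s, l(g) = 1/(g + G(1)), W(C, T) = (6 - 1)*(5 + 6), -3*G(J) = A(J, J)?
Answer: -14712/7 ≈ -2101.7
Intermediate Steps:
G(J) = -J/3
W(C, T) = 55 (W(C, T) = 5*11 = 55)
l(g) = 1/(-1/3 + g) (l(g) = 1/(g - 1/3*1) = 1/(g - 1/3) = 1/(-1/3 + g))
m(W(4, z), -7)*(l(5) - 44) = (-7 + 55)*(3/(-1 + 3*5) - 44) = 48*(3/(-1 + 15) - 44) = 48*(3/14 - 44) = 48*(-613/14) = -14712/7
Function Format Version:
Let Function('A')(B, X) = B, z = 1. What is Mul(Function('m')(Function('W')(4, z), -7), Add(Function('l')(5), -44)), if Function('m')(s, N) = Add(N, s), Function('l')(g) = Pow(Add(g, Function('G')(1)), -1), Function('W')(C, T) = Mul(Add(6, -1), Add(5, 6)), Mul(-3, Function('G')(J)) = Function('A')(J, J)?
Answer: Rational(-14712, 7) ≈ -2101.7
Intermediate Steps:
Function('G')(J) = Mul(Rational(-1, 3), J)
Function('W')(C, T) = 55 (Function('W')(C, T) = Mul(5, 11) = 55)
Function('l')(g) = Pow(Add(Rational(-1, 3), g), -1) (Function('l')(g) = Pow(Add(g, Mul(Rational(-1, 3), 1)), -1) = Pow(Add(g, Rational(-1, 3)), -1) = Pow(Add(Rational(-1, 3), g), -1))
Mul(Function('m')(Function('W')(4, z), -7), Add(Function('l')(5), -44)) = Mul(Add(-7, 55), Add(Mul(3, Pow(Add(-1, Mul(3, 5)), -1)), -44)) = Mul(48, Add(Mul(3, Pow(Add(-1, 15), -1)), -44)) = Mul(48, Add(Mul(3, Pow(14, -1)), -44)) = Mul(48, Add(Mul(3, Rational(1, 14)), -44)) = Mul(48, Add(Rational(3, 14), -44)) = Mul(48, Rational(-613, 14)) = Rational(-14712, 7)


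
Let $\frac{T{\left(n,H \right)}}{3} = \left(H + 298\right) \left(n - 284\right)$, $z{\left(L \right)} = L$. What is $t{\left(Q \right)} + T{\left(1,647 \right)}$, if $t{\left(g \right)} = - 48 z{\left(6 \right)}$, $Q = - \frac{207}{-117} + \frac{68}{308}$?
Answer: $-802593$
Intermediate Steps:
$T{\left(n,H \right)} = 3 \left(-284 + n\right) \left(298 + H\right)$ ($T{\left(n,H \right)} = 3 \left(H + 298\right) \left(n - 284\right) = 3 \left(298 + H\right) \left(-284 + n\right) = 3 \left(-284 + n\right) \left(298 + H\right)$)
$Q = \frac{1992}{1001}$ ($Q = \left(-207\right) \left(- \frac{1}{117}\right) + 68 \cdot \frac{1}{308} = \frac{23}{13} + \frac{17}{77} = \frac{1992}{1001} \approx 1.99$)
$t{\left(g \right)} = -288$ ($t{\left(g \right)} = \left(-48\right) 6 = -288$)
$t{\left(Q \right)} + T{\left(1,647 \right)} = -288 + \left(-253896 - 551244 + 894 \cdot 1 + 3 \cdot 647 \cdot 1\right) = -288 + \left(-253896 - 551244 + 894 + 1941\right) = -288 - 802305 = -802593$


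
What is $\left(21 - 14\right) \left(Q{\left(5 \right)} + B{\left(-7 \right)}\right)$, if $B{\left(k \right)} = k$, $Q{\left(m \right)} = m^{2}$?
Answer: $126$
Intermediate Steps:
$\left(21 - 14\right) \left(Q{\left(5 \right)} + B{\left(-7 \right)}\right) = \left(21 - 14\right) \left(5^{2} - 7\right) = 7 \left(25 - 7\right) = 7 \cdot 18 = 126$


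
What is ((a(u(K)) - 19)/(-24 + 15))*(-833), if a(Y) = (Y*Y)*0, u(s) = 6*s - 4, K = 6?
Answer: -15827/9 ≈ -1758.6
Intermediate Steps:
u(s) = -4 + 6*s
a(Y) = 0 (a(Y) = Y²*0 = 0)
((a(u(K)) - 19)/(-24 + 15))*(-833) = ((0 - 19)/(-24 + 15))*(-833) = -19/(-9)*(-833) = -19*(-⅑)*(-833) = (19/9)*(-833) = -15827/9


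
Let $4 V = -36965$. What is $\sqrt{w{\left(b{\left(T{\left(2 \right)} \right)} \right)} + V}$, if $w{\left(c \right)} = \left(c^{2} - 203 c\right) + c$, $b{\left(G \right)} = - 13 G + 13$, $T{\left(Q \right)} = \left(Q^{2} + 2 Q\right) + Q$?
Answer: $\frac{\sqrt{112327}}{2} \approx 167.58$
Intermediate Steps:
$V = - \frac{36965}{4}$ ($V = \frac{1}{4} \left(-36965\right) = - \frac{36965}{4} \approx -9241.3$)
$T{\left(Q \right)} = Q^{2} + 3 Q$
$b{\left(G \right)} = 13 - 13 G$
$w{\left(c \right)} = c^{2} - 202 c$
$\sqrt{w{\left(b{\left(T{\left(2 \right)} \right)} \right)} + V} = \sqrt{\left(13 - 13 \cdot 2 \left(3 + 2\right)\right) \left(-202 + \left(13 - 13 \cdot 2 \left(3 + 2\right)\right)\right) - \frac{36965}{4}} = \sqrt{\left(13 - 13 \cdot 2 \cdot 5\right) \left(-202 + \left(13 - 13 \cdot 2 \cdot 5\right)\right) - \frac{36965}{4}} = \sqrt{\left(13 - 130\right) \left(-202 + \left(13 - 130\right)\right) - \frac{36965}{4}} = \sqrt{- 117 \left(-202 - 117\right) - \frac{36965}{4}} = \sqrt{\left(-117\right) \left(-319\right) - \frac{36965}{4}} = \sqrt{37323 - \frac{36965}{4}} = \sqrt{\frac{112327}{4}} = \frac{\sqrt{112327}}{2}$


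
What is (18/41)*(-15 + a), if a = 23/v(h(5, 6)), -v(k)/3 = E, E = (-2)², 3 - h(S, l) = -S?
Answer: -609/82 ≈ -7.4268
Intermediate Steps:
h(S, l) = 3 + S (h(S, l) = 3 - (-1)*S = 3 + S)
E = 4
v(k) = -12 (v(k) = -3*4 = -12)
a = -23/12 (a = 23/(-12) = 23*(-1/12) = -23/12 ≈ -1.9167)
(18/41)*(-15 + a) = (18/41)*(-15 - 23/12) = (18*(1/41))*(-203/12) = (18/41)*(-203/12) = -609/82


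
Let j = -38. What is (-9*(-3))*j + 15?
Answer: -1011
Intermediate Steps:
(-9*(-3))*j + 15 = -9*(-3)*(-38) + 15 = 27*(-38) + 15 = -1026 + 15 = -1011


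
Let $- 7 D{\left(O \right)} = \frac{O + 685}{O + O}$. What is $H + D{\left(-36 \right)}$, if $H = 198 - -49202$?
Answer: $\frac{24898249}{504} \approx 49401.0$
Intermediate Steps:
$H = 49400$ ($H = 198 + 49202 = 49400$)
$D{\left(O \right)} = - \frac{685 + O}{14 O}$ ($D{\left(O \right)} = - \frac{\left(O + 685\right) \frac{1}{O + O}}{7} = - \frac{\left(685 + O\right) \frac{1}{2 O}}{7} = - \frac{\frac{1}{2} \frac{1}{O} \left(685 + O\right)}{7} = - \frac{685 + O}{14 O}$)
$H + D{\left(-36 \right)} = 49400 + \frac{-685 - -36}{14 \left(-36\right)} = 49400 + \frac{1}{14} \left(- \frac{1}{36}\right) \left(-685 + 36\right) = 49400 + \frac{1}{14} \left(- \frac{1}{36}\right) \left(-649\right) = 49400 + \frac{649}{504} = \frac{24898249}{504}$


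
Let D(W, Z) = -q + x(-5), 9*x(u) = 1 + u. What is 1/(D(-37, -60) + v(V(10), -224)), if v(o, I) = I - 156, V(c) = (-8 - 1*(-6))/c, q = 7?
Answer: -9/3487 ≈ -0.0025810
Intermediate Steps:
x(u) = ⅑ + u/9 (x(u) = (1 + u)/9 = ⅑ + u/9)
D(W, Z) = -67/9 (D(W, Z) = -1*7 + (⅑ + (⅑)*(-5)) = -7 + (⅑ - 5/9) = -7 - 4/9 = -67/9)
V(c) = -2/c (V(c) = (-8 + 6)/c = -2/c)
v(o, I) = -156 + I
1/(D(-37, -60) + v(V(10), -224)) = 1/(-67/9 + (-156 - 224)) = 1/(-67/9 - 380) = 1/(-3487/9) = -9/3487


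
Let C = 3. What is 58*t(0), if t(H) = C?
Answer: 174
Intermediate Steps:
t(H) = 3
58*t(0) = 58*3 = 174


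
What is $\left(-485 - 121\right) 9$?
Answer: $-5454$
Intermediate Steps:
$\left(-485 - 121\right) 9 = \left(-606\right) 9 = -5454$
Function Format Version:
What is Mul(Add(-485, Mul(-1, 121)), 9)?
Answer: -5454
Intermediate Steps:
Mul(Add(-485, Mul(-1, 121)), 9) = Mul(Add(-485, -121), 9) = Mul(-606, 9) = -5454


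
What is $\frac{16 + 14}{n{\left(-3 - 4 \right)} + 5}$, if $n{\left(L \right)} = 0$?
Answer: $6$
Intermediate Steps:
$\frac{16 + 14}{n{\left(-3 - 4 \right)} + 5} = \frac{16 + 14}{0 + 5} = \frac{1}{5} \cdot 30 = 6$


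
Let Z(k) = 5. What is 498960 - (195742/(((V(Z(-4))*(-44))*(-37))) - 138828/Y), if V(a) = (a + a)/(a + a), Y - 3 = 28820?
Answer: 316320342467/634106 ≈ 4.9884e+5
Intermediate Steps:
Y = 28823 (Y = 3 + 28820 = 28823)
V(a) = 1 (V(a) = (2*a)/((2*a)) = (2*a)*(1/(2*a)) = 1)
498960 - (195742/(((V(Z(-4))*(-44))*(-37))) - 138828/Y) = 498960 - (195742/(((1*(-44))*(-37))) - 138828/28823) = 498960 - (195742/((-44*(-37))) - 138828*1/28823) = 498960 - (195742/1628 - 138828/28823) = 498960 - (195742*(1/1628) - 138828/28823) = 498960 - (97871/814 - 138828/28823) = 498960 - 1*73187293/634106 = 498960 - 73187293/634106 = 316320342467/634106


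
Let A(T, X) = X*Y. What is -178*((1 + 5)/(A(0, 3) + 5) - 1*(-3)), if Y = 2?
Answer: -6942/11 ≈ -631.09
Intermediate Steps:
A(T, X) = 2*X (A(T, X) = X*2 = 2*X)
-178*((1 + 5)/(A(0, 3) + 5) - 1*(-3)) = -178*((1 + 5)/(2*3 + 5) - 1*(-3)) = -178*(6/(6 + 5) + 3) = -178*(6/11 + 3) = -178*39/11 = -6942/11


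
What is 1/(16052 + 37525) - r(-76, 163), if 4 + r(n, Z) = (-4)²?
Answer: -642923/53577 ≈ -12.000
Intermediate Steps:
r(n, Z) = 12 (r(n, Z) = -4 + (-4)² = -4 + 16 = 12)
1/(16052 + 37525) - r(-76, 163) = 1/(16052 + 37525) - 1*12 = 1/53577 - 12 = -642923/53577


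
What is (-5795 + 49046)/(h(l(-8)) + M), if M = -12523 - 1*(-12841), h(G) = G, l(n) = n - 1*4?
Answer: 14417/102 ≈ 141.34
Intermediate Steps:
l(n) = -4 + n (l(n) = n - 4 = -4 + n)
M = 318 (M = -12523 + 12841 = 318)
(-5795 + 49046)/(h(l(-8)) + M) = (-5795 + 49046)/((-4 - 8) + 318) = 43251/(-12 + 318) = 43251/306 = 43251*(1/306) = 14417/102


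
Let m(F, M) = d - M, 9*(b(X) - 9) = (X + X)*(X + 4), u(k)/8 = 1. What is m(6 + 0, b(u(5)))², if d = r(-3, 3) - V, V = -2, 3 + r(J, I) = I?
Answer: 7225/9 ≈ 802.78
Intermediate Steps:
u(k) = 8 (u(k) = 8*1 = 8)
b(X) = 9 + 2*X*(4 + X)/9 (b(X) = 9 + ((X + X)*(X + 4))/9 = 9 + ((2*X)*(4 + X))/9 = 9 + (2*X*(4 + X))/9 = 9 + 2*X*(4 + X)/9)
r(J, I) = -3 + I
d = 2 (d = (-3 + 3) - 1*(-2) = 0 + 2 = 2)
m(F, M) = 2 - M
m(6 + 0, b(u(5)))² = (2 - (9 + (2/9)*8² + (8/9)*8))² = (2 - (9 + (2/9)*64 + 64/9))² = (2 - (9 + 128/9 + 64/9))² = (2 - 1*91/3)² = (2 - 91/3)² = (-85/3)² = 7225/9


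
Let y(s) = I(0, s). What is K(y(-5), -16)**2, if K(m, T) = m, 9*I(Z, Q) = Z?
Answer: 0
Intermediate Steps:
I(Z, Q) = Z/9
y(s) = 0 (y(s) = (1/9)*0 = 0)
K(y(-5), -16)**2 = 0**2 = 0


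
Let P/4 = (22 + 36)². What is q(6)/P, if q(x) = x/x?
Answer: 1/13456 ≈ 7.4316e-5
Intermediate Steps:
q(x) = 1
P = 13456 (P = 4*(22 + 36)² = 4*58² = 4*3364 = 13456)
q(6)/P = 1/13456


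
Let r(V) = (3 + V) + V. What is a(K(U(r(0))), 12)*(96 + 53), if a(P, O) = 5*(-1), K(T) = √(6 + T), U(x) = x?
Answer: -745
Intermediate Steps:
r(V) = 3 + 2*V
a(P, O) = -5
a(K(U(r(0))), 12)*(96 + 53) = -5*(96 + 53) = -5*149 = -745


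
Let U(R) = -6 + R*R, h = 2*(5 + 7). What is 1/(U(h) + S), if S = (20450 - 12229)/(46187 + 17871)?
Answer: 64058/36521281 ≈ 0.0017540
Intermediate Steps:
S = 8221/64058 ≈ 0.12834
h = 24 (h = 2*12 = 24)
U(R) = -6 + R²
1/(U(h) + S) = 1/((-6 + 24²) + 8221/64058) = 1/((-6 + 576) + 8221/64058) = 1/(570 + 8221/64058) = 1/(36521281/64058) = 64058/36521281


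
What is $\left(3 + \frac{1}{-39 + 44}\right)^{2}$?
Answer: $\frac{256}{25} \approx 10.24$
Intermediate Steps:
$\left(3 + \frac{1}{-39 + 44}\right)^{2} = \left(3 + \frac{1}{5}\right)^{2} = \left(\frac{16}{5}\right)^{2} = \frac{256}{25}$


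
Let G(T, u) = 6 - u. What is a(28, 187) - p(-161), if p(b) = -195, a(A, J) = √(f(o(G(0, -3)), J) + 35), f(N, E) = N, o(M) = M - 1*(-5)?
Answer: 202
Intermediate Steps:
o(M) = 5 + M (o(M) = M + 5 = 5 + M)
a(A, J) = 7 (a(A, J) = √((5 + (6 - 1*(-3))) + 35) = √((5 + (6 + 3)) + 35) = √((5 + 9) + 35) = √(14 + 35) = √49 = 7)
a(28, 187) - p(-161) = 7 - 1*(-195) = 7 + 195 = 202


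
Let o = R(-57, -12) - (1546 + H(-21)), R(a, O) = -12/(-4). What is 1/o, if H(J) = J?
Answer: -1/1522 ≈ -0.00065703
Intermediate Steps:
R(a, O) = 3 (R(a, O) = -12*(-¼) = 3)
o = -1522 (o = 3 - (1546 - 21) = 3 - 1*1525 = 3 - 1525 = -1522)
1/o = 1/(-1522) = -1/1522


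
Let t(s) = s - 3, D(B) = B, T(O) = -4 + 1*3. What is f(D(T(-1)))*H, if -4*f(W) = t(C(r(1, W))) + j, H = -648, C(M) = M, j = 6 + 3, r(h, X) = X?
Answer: 810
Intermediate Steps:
T(O) = -1 (T(O) = -4 + 3 = -1)
j = 9
t(s) = -3 + s
f(W) = -3/2 - W/4 (f(W) = -((-3 + W) + 9)/4 = -(6 + W)/4 = -3/2 - W/4)
f(D(T(-1)))*H = (-3/2 - ¼*(-1))*(-648) = (-3/2 + ¼)*(-648) = -5/4*(-648) = 810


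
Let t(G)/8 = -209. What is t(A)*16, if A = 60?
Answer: -26752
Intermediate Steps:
t(G) = -1672 (t(G) = 8*(-209) = -1672)
t(A)*16 = -1672*16 = -26752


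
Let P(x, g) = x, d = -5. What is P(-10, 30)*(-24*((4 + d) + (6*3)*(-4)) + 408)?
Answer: -21600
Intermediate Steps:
P(-10, 30)*(-24*((4 + d) + (6*3)*(-4)) + 408) = -10*(-24*((4 - 5) + (6*3)*(-4)) + 408) = -10*(-24*(-1 + 18*(-4)) + 408) = -10*(-24*(-1 - 72) + 408) = -10*(-24*(-73) + 408) = -10*(1752 + 408) = -10*2160 = -21600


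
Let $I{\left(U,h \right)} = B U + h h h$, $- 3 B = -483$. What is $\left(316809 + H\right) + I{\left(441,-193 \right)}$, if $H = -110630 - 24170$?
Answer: $-6936047$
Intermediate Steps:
$B = 161$ ($B = \left(- \frac{1}{3}\right) \left(-483\right) = 161$)
$H = -134800$
$I{\left(U,h \right)} = h^{3} + 161 U$ ($I{\left(U,h \right)} = 161 U + h h h = 161 U + h^{2} h = 161 U + h^{3} = h^{3} + 161 U$)
$\left(316809 + H\right) + I{\left(441,-193 \right)} = \left(316809 - 134800\right) + \left(\left(-193\right)^{3} + 161 \cdot 441\right) = 182009 + \left(-7189057 + 71001\right) = 182009 - 7118056 = -6936047$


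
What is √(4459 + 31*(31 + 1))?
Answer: √5451 ≈ 73.831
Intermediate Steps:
√(4459 + 31*(31 + 1)) = √(4459 + 31*32) = √(4459 + 992) = √5451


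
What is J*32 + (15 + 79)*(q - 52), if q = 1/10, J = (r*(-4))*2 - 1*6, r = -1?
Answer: -24073/5 ≈ -4814.6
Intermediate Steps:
J = 2 (J = -1*(-4)*2 - 1*6 = 4*2 - 6 = 8 - 6 = 2)
q = ⅒ ≈ 0.10000
J*32 + (15 + 79)*(q - 52) = 2*32 + (15 + 79)*(⅒ - 52) = 64 + 94*(-519/10) = 64 - 24393/5 = -24073/5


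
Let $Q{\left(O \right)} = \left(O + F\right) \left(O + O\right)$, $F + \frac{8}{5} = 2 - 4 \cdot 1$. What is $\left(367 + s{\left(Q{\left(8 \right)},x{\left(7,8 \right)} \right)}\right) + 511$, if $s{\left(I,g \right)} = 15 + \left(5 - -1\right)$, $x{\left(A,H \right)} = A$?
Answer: $899$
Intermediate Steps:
$F = - \frac{18}{5}$ ($F = - \frac{8}{5} + \left(2 - 4 \cdot 1\right) = - \frac{8}{5} + \left(2 - 4\right) = - \frac{8}{5} - 2 = - \frac{18}{5} \approx -3.6$)
$Q{\left(O \right)} = 2 O \left(- \frac{18}{5} + O\right)$ ($Q{\left(O \right)} = \left(O - \frac{18}{5}\right) \left(O + O\right) = \left(- \frac{18}{5} + O\right) 2 O = 2 O \left(- \frac{18}{5} + O\right)$)
$s{\left(I,g \right)} = 21$ ($s{\left(I,g \right)} = 15 + \left(5 + 1\right) = 15 + 6 = 21$)
$\left(367 + s{\left(Q{\left(8 \right)},x{\left(7,8 \right)} \right)}\right) + 511 = \left(367 + 21\right) + 511 = 388 + 511 = 899$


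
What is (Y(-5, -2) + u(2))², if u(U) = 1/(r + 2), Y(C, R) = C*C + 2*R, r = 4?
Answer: 16129/36 ≈ 448.03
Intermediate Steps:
Y(C, R) = C² + 2*R
u(U) = ⅙ (u(U) = 1/(4 + 2) = 1/6 = ⅙)
(Y(-5, -2) + u(2))² = (((-5)² + 2*(-2)) + ⅙)² = ((25 - 4) + ⅙)² = (21 + ⅙)² = (127/6)² = 16129/36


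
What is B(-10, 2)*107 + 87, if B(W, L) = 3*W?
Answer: -3123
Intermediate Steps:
B(-10, 2)*107 + 87 = (3*(-10))*107 + 87 = -30*107 + 87 = -3210 + 87 = -3123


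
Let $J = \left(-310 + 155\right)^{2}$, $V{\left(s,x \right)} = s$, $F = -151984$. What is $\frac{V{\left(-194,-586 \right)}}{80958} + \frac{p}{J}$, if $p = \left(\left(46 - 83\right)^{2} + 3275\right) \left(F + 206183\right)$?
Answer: $\frac{10188568284299}{972507975} \approx 10477.0$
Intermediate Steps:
$p = 251700156$ ($p = \left(\left(46 - 83\right)^{2} + 3275\right) \left(-151984 + 206183\right) = \left(\left(-37\right)^{2} + 3275\right) 54199 = \left(1369 + 3275\right) 54199 = 4644 \cdot 54199 = 251700156$)
$J = 24025$ ($J = \left(-155\right)^{2} = 24025$)
$\frac{V{\left(-194,-586 \right)}}{80958} + \frac{p}{J} = - \frac{194}{80958} + \frac{251700156}{24025} = \left(-194\right) \frac{1}{80958} + 251700156 \cdot \frac{1}{24025} = - \frac{97}{40479} + \frac{251700156}{24025} = \frac{10188568284299}{972507975}$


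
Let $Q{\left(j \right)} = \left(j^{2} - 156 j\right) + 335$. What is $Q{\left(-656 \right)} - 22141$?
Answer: $510866$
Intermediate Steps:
$Q{\left(j \right)} = 335 + j^{2} - 156 j$
$Q{\left(-656 \right)} - 22141 = \left(335 + \left(-656\right)^{2} - -102336\right) - 22141 = \left(335 + 430336 + 102336\right) - 22141 = 533007 - 22141 = 510866$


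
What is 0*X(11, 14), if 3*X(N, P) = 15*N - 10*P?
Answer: 0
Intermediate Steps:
X(N, P) = 5*N - 10*P/3 (X(N, P) = (15*N - 10*P)/3 = (-10*P + 15*N)/3 = 5*N - 10*P/3)
0*X(11, 14) = 0*(5*11 - 10/3*14) = 0*(55 - 140/3) = 0*(25/3) = 0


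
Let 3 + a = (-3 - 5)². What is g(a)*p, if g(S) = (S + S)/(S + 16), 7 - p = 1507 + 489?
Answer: -242658/77 ≈ -3151.4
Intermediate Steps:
p = -1989 (p = 7 - (1507 + 489) = 7 - 1*1996 = 7 - 1996 = -1989)
a = 61 (a = -3 + (-3 - 5)² = -3 + (-8)² = -3 + 64 = 61)
g(S) = 2*S/(16 + S) (g(S) = (2*S)/(16 + S) = 2*S/(16 + S))
g(a)*p = (2*61/(16 + 61))*(-1989) = (2*61/77)*(-1989) = (2*61*(1/77))*(-1989) = (122/77)*(-1989) = -242658/77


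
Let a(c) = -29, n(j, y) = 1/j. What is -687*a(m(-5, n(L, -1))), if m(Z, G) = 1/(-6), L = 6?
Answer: 19923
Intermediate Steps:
m(Z, G) = -⅙
-687*a(m(-5, n(L, -1))) = -687*(-29) = 19923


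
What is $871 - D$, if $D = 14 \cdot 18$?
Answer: $619$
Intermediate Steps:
$D = 252$
$871 - D = 871 - 252 = 619$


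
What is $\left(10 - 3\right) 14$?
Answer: $98$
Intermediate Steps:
$\left(10 - 3\right) 14 = 7 \cdot 14 = 98$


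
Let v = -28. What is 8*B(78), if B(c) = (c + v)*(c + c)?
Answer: 62400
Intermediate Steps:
B(c) = 2*c*(-28 + c) (B(c) = (c - 28)*(c + c) = (-28 + c)*(2*c) = 2*c*(-28 + c))
8*B(78) = 8*(2*78*(-28 + 78)) = 8*(2*78*50) = 8*7800 = 62400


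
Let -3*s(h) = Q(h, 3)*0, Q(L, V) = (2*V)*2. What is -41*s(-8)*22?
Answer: 0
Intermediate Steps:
Q(L, V) = 4*V
s(h) = 0 (s(h) = -4*3*0/3 = -4*0 = -⅓*0 = 0)
-41*s(-8)*22 = -0*22 = -41*0 = 0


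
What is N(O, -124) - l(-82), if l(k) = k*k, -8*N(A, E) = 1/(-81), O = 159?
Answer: -4357151/648 ≈ -6724.0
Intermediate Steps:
N(A, E) = 1/648 (N(A, E) = -⅛/(-81) = -⅛*(-1/81) = 1/648)
l(k) = k²
N(O, -124) - l(-82) = 1/648 - 1*(-82)² = 1/648 - 1*6724 = 1/648 - 6724 = -4357151/648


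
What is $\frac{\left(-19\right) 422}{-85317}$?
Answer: $\frac{8018}{85317} \approx 0.093979$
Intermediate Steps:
$\frac{\left(-19\right) 422}{-85317} = \left(-8018\right) \left(- \frac{1}{85317}\right) = \frac{8018}{85317}$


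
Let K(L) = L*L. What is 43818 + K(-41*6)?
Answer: 104334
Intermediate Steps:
K(L) = L²
43818 + K(-41*6) = 43818 + (-41*6)² = 43818 + (-246)² = 43818 + 60516 = 104334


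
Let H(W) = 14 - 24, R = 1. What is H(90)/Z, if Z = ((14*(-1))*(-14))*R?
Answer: -5/98 ≈ -0.051020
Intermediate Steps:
Z = 196 (Z = ((14*(-1))*(-14))*1 = -14*(-14)*1 = 196*1 = 196)
H(W) = -10
H(90)/Z = -10/196 = -10*1/196 = -5/98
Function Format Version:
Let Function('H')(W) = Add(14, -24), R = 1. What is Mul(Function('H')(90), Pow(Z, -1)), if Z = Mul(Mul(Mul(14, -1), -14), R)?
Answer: Rational(-5, 98) ≈ -0.051020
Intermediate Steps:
Z = 196 (Z = Mul(Mul(Mul(14, -1), -14), 1) = Mul(Mul(-14, -14), 1) = Mul(196, 1) = 196)
Function('H')(W) = -10
Mul(Function('H')(90), Pow(Z, -1)) = Mul(-10, Pow(196, -1)) = Mul(-10, Rational(1, 196)) = Rational(-5, 98)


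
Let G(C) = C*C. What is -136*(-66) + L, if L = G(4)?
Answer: 8992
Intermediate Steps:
G(C) = C²
L = 16 (L = 4² = 16)
-136*(-66) + L = -136*(-66) + 16 = 8976 + 16 = 8992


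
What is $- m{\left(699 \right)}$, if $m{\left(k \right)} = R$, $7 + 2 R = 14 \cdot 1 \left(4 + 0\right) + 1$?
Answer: $-25$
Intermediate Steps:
$R = 25$ ($R = - \frac{7}{2} + \frac{14 \cdot 1 \left(4 + 0\right) + 1}{2} = - \frac{7}{2} + \frac{14 \cdot 1 \cdot 4 + 1}{2} = - \frac{7}{2} + \frac{14 \cdot 4 + 1}{2} = - \frac{7}{2} + \frac{56 + 1}{2} = - \frac{7}{2} + \frac{1}{2} \cdot 57 = - \frac{7}{2} + \frac{57}{2} = 25$)
$m{\left(k \right)} = 25$
$- m{\left(699 \right)} = \left(-1\right) 25 = -25$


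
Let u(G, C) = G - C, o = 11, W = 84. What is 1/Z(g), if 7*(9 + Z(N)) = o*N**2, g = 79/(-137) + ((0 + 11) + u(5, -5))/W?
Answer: -2102128/18566701 ≈ -0.11322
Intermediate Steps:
g = -179/548 (g = 79/(-137) + ((0 + 11) + (5 - 1*(-5)))/84 = 79*(-1/137) + (11 + (5 + 5))*(1/84) = -79/137 + (11 + 10)*(1/84) = -79/137 + 21*(1/84) = -79/137 + 1/4 = -179/548 ≈ -0.32664)
Z(N) = -9 + 11*N**2/7 (Z(N) = -9 + (11*N**2)/7 = -9 + 11*N**2/7)
1/Z(g) = 1/(-9 + 11*(-179/548)**2/7) = 1/(-9 + (11/7)*(32041/300304)) = 1/(-9 + 352451/2102128) = 1/(-18566701/2102128) = -2102128/18566701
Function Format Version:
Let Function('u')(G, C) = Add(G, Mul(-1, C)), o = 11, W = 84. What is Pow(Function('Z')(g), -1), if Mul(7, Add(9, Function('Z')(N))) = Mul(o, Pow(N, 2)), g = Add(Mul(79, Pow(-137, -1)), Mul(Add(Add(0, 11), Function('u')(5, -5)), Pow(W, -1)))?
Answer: Rational(-2102128, 18566701) ≈ -0.11322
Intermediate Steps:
g = Rational(-179, 548) (g = Add(Mul(79, Pow(-137, -1)), Mul(Add(Add(0, 11), Add(5, Mul(-1, -5))), Pow(84, -1))) = Add(Mul(79, Rational(-1, 137)), Mul(Add(11, Add(5, 5)), Rational(1, 84))) = Add(Rational(-79, 137), Mul(Add(11, 10), Rational(1, 84))) = Add(Rational(-79, 137), Mul(21, Rational(1, 84))) = Add(Rational(-79, 137), Rational(1, 4)) = Rational(-179, 548) ≈ -0.32664)
Function('Z')(N) = Add(-9, Mul(Rational(11, 7), Pow(N, 2))) (Function('Z')(N) = Add(-9, Mul(Rational(1, 7), Mul(11, Pow(N, 2)))) = Add(-9, Mul(Rational(11, 7), Pow(N, 2))))
Pow(Function('Z')(g), -1) = Pow(Add(-9, Mul(Rational(11, 7), Pow(Rational(-179, 548), 2))), -1) = Pow(Add(-9, Mul(Rational(11, 7), Rational(32041, 300304))), -1) = Pow(Add(-9, Rational(352451, 2102128)), -1) = Pow(Rational(-18566701, 2102128), -1) = Rational(-2102128, 18566701)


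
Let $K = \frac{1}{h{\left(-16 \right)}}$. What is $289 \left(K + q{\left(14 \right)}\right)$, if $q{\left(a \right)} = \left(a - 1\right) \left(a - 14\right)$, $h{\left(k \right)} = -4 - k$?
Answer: $\frac{289}{12} \approx 24.083$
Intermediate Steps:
$K = \frac{1}{12}$ ($K = \frac{1}{-4 - -16} = \frac{1}{-4 + 16} = \frac{1}{12} \approx 0.083333$)
$q{\left(a \right)} = \left(-1 + a\right) \left(-14 + a\right)$
$289 \left(K + q{\left(14 \right)}\right) = 289 \left(\frac{1}{12} + \left(14 + 14^{2} - 210\right)\right) = 289 \left(\frac{1}{12} + \left(14 + 196 - 210\right)\right) = 289 \left(\frac{1}{12} + 0\right) = 289 \cdot \frac{1}{12} = \frac{289}{12}$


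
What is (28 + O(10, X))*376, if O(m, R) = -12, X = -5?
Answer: 6016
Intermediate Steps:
(28 + O(10, X))*376 = (28 - 12)*376 = 16*376 = 6016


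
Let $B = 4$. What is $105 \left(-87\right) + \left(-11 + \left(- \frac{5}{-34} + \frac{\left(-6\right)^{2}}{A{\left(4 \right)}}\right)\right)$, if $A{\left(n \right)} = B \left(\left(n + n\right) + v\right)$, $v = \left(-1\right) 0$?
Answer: $- \frac{1243683}{136} \approx -9144.7$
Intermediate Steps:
$v = 0$
$A{\left(n \right)} = 8 n$ ($A{\left(n \right)} = 4 \left(\left(n + n\right) + 0\right) = 4 \left(2 n + 0\right) = 4 \cdot 2 n = 8 n$)
$105 \left(-87\right) + \left(-11 + \left(- \frac{5}{-34} + \frac{\left(-6\right)^{2}}{A{\left(4 \right)}}\right)\right) = 105 \left(-87\right) - \left(\frac{369}{34} - \frac{\left(-6\right)^{2}}{8 \cdot 4}\right) = -9135 - \left(\frac{369}{34} - \frac{9}{8}\right) = -9135 + \left(-11 + \left(\frac{5}{34} + 36 \cdot \frac{1}{32}\right)\right) = -9135 + \left(-11 + \left(\frac{5}{34} + \frac{9}{8}\right)\right) = -9135 + \left(-11 + \frac{173}{136}\right) = -9135 - \frac{1323}{136} = - \frac{1243683}{136}$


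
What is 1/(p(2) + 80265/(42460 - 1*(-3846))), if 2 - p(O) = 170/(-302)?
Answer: 6992206/30040437 ≈ 0.23276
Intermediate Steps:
p(O) = 387/151 (p(O) = 2 - 170/(-302) = 2 - 170*(-1)/302 = 2 - 1*(-85/151) = 2 + 85/151 = 387/151)
1/(p(2) + 80265/(42460 - 1*(-3846))) = 1/(387/151 + 80265/(42460 - 1*(-3846))) = 1/(387/151 + 80265/(42460 + 3846)) = 1/(387/151 + 80265/46306) = 1/(30040437/6992206) = 6992206/30040437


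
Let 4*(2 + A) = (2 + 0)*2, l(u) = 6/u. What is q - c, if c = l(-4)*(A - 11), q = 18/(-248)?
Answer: -2241/124 ≈ -18.073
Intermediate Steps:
A = -1 (A = -2 + ((2 + 0)*2)/4 = -2 + (2*2)/4 = -2 + (1/4)*4 = -2 + 1 = -1)
q = -9/124 (q = 18*(-1/248) = -9/124 ≈ -0.072581)
c = 18 (c = (6/(-4))*(-1 - 11) = (6*(-1/4))*(-12) = -3/2*(-12) = 18)
q - c = -9/124 - 1*18 = -9/124 - 18 = -2241/124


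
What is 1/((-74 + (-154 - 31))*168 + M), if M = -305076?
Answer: -1/348588 ≈ -2.8687e-6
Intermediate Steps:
1/((-74 + (-154 - 31))*168 + M) = 1/((-74 + (-154 - 31))*168 - 305076) = 1/((-74 - 185)*168 - 305076) = 1/(-259*168 - 305076) = 1/(-43512 - 305076) = 1/(-348588) = -1/348588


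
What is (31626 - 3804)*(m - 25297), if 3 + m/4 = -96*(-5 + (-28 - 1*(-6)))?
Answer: -415688502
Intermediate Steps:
m = 10356 (m = -12 + 4*(-96*(-5 + (-28 - 1*(-6)))) = -12 + 4*(-96*(-5 + (-28 + 6))) = -12 + 4*(-96*(-5 - 22)) = -12 + 4*(-96*(-27)) = -12 + 4*2592 = -12 + 10368 = 10356)
(31626 - 3804)*(m - 25297) = (31626 - 3804)*(10356 - 25297) = 27822*(-14941) = -415688502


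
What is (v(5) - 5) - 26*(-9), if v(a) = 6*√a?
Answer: 229 + 6*√5 ≈ 242.42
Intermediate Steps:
(v(5) - 5) - 26*(-9) = (6*√5 - 5) - 26*(-9) = (-5 + 6*√5) + 234 = 229 + 6*√5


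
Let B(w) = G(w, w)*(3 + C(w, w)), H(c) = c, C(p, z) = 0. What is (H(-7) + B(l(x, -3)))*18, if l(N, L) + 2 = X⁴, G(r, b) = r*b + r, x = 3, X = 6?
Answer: 90489294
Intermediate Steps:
G(r, b) = r + b*r (G(r, b) = b*r + r = r + b*r)
l(N, L) = 1294 (l(N, L) = -2 + 6⁴ = -2 + 1296 = 1294)
B(w) = 3*w*(1 + w) (B(w) = (w*(1 + w))*(3 + 0) = (w*(1 + w))*3 = 3*w*(1 + w))
(H(-7) + B(l(x, -3)))*18 = (-7 + 3*1294*(1 + 1294))*18 = (-7 + 3*1294*1295)*18 = (-7 + 5027190)*18 = 5027183*18 = 90489294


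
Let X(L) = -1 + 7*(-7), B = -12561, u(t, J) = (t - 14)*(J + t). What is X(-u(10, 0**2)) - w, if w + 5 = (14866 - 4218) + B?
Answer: 1868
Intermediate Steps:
u(t, J) = (-14 + t)*(J + t)
w = -1918 (w = -5 + ((14866 - 4218) - 12561) = -5 + (10648 - 12561) = -5 - 1913 = -1918)
X(L) = -50 (X(L) = -1 - 49 = -50)
X(-u(10, 0**2)) - w = -50 - 1*(-1918) = -50 + 1918 = 1868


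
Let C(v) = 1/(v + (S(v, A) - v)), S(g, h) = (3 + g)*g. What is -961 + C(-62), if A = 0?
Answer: -3515337/3658 ≈ -961.00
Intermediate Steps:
S(g, h) = g*(3 + g)
C(v) = 1/(v*(3 + v)) (C(v) = 1/(v + (v*(3 + v) - v)) = 1/(v + (-v + v*(3 + v))) = 1/(v*(3 + v)))
-961 + C(-62) = -961 + 1/((-62)*(3 - 62)) = -961 - 1/62/(-59) = -961 - 1/62*(-1/59) = -961 + 1/3658 = -3515337/3658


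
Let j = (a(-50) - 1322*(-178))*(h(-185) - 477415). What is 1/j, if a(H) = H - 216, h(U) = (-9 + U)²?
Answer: -1/103370053950 ≈ -9.6740e-12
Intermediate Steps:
a(H) = -216 + H
j = -103370053950 (j = ((-216 - 50) - 1322*(-178))*((-9 - 185)² - 477415) = (-266 + 235316)*((-194)² - 477415) = 235050*(37636 - 477415) = 235050*(-439779) = -103370053950)
1/j = 1/(-103370053950) = -1/103370053950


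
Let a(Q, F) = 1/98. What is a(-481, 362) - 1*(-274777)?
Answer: 26928147/98 ≈ 2.7478e+5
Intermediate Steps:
a(Q, F) = 1/98
a(-481, 362) - 1*(-274777) = 1/98 - 1*(-274777) = 1/98 + 274777 = 26928147/98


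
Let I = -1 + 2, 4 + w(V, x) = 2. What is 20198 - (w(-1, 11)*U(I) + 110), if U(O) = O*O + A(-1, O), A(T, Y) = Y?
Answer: 20092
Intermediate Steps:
w(V, x) = -2 (w(V, x) = -4 + 2 = -2)
I = 1
U(O) = O + O² (U(O) = O*O + O = O² + O = O + O²)
20198 - (w(-1, 11)*U(I) + 110) = 20198 - (-2*(1 + 1) + 110) = 20198 - (-2*2 + 110) = 20198 - (-4 + 110) = 20198 - 1*106 = 20198 - 106 = 20092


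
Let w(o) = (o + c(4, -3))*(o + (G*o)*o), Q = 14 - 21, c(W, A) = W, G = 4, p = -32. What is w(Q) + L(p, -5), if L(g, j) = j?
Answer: -572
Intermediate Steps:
Q = -7
w(o) = (4 + o)*(o + 4*o**2) (w(o) = (o + 4)*(o + (4*o)*o) = (4 + o)*(o + 4*o**2))
w(Q) + L(p, -5) = -7*(4 + 4*(-7)**2 + 17*(-7)) - 5 = -7*(4 + 4*49 - 119) - 5 = -7*(4 + 196 - 119) - 5 = -7*81 - 5 = -567 - 5 = -572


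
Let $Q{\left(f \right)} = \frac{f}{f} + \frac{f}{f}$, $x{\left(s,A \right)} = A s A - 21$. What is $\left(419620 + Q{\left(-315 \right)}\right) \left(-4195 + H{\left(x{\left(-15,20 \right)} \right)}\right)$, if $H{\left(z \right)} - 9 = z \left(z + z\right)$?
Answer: $30422887056912$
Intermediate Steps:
$x{\left(s,A \right)} = -21 + s A^{2}$ ($x{\left(s,A \right)} = s A^{2} - 21 = -21 + s A^{2}$)
$Q{\left(f \right)} = 2$ ($Q{\left(f \right)} = 1 + 1 = 2$)
$H{\left(z \right)} = 9 + 2 z^{2}$ ($H{\left(z \right)} = 9 + z \left(z + z\right) = 9 + z 2 z = 9 + 2 z^{2}$)
$\left(419620 + Q{\left(-315 \right)}\right) \left(-4195 + H{\left(x{\left(-15,20 \right)} \right)}\right) = \left(419620 + 2\right) \left(-4195 + \left(9 + 2 \left(-21 - 15 \cdot 20^{2}\right)^{2}\right)\right) = 419622 \left(-4195 + \left(9 + 2 \left(-21 - 6000\right)^{2}\right)\right) = 419622 \left(-4195 + \left(9 + 2 \left(-6021\right)^{2}\right)\right) = 419622 \left(-4195 + \left(9 + 2 \cdot 36252441\right)\right) = 419622 \left(-4195 + \left(9 + 72504882\right)\right) = 419622 \left(-4195 + 72504891\right) = 419622 \cdot 72500696 = 30422887056912$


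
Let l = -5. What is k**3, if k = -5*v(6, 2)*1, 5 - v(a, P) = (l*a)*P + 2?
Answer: -31255875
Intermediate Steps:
v(a, P) = 3 + 5*P*a (v(a, P) = 5 - ((-5*a)*P + 2) = 5 - (-5*P*a + 2) = 5 - (2 - 5*P*a) = 5 + (-2 + 5*P*a) = 3 + 5*P*a)
k = -315 (k = -5*(3 + 5*2*6)*1 = -5*(3 + 60)*1 = -5*63*1 = -315*1 = -315)
k**3 = (-315)**3 = -31255875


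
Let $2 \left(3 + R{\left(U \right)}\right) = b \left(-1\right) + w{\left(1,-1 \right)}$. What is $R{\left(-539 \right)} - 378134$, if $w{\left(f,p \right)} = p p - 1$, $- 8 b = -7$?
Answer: $- \frac{6050199}{16} \approx -3.7814 \cdot 10^{5}$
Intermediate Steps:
$b = \frac{7}{8}$ ($b = \left(- \frac{1}{8}\right) \left(-7\right) = \frac{7}{8} \approx 0.875$)
$w{\left(f,p \right)} = -1 + p^{2}$ ($w{\left(f,p \right)} = p^{2} - 1 = -1 + p^{2}$)
$R{\left(U \right)} = - \frac{55}{16}$ ($R{\left(U \right)} = -3 + \frac{\frac{7}{8} \left(-1\right) - \left(1 - \left(-1\right)^{2}\right)}{2} = -3 + \frac{- \frac{7}{8} + \left(-1 + 1\right)}{2} = -3 + \frac{- \frac{7}{8} + 0}{2} = -3 + \frac{1}{2} \left(- \frac{7}{8}\right) = -3 - \frac{7}{16} = - \frac{55}{16}$)
$R{\left(-539 \right)} - 378134 = - \frac{55}{16} - 378134 = - \frac{6050199}{16}$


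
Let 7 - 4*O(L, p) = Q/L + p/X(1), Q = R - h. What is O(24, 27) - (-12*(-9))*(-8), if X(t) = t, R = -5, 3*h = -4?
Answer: 247403/288 ≈ 859.04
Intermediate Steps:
h = -4/3 (h = (⅓)*(-4) = -4/3 ≈ -1.3333)
Q = -11/3 (Q = -5 - 1*(-4/3) = -5 + 4/3 = -11/3 ≈ -3.6667)
O(L, p) = 7/4 - p/4 + 11/(12*L) (O(L, p) = 7/4 - (-11/(3*L) + p/1)/4 = 7/4 - (-11/(3*L) + p*1)/4 = 7/4 - (-11/(3*L) + p)/4 = 7/4 - (p - 11/(3*L))/4 = 7/4 + (-p/4 + 11/(12*L)) = 7/4 - p/4 + 11/(12*L))
O(24, 27) - (-12*(-9))*(-8) = (1/12)*(11 + 3*24*(7 - 1*27))/24 - (-12*(-9))*(-8) = (1/12)*(1/24)*(11 + 3*24*(7 - 27)) - 108*(-8) = (1/12)*(1/24)*(11 + 3*24*(-20)) - 1*(-864) = (1/12)*(1/24)*(11 - 1440) + 864 = (1/12)*(1/24)*(-1429) + 864 = -1429/288 + 864 = 247403/288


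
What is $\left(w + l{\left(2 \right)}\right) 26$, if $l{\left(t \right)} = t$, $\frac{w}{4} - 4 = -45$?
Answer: $-4212$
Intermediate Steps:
$w = -164$ ($w = 16 + 4 \left(-45\right) = 16 - 180 = -164$)
$\left(w + l{\left(2 \right)}\right) 26 = \left(-164 + 2\right) 26 = \left(-162\right) 26 = -4212$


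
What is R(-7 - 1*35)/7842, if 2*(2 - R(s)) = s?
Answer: 23/7842 ≈ 0.0029329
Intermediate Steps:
R(s) = 2 - s/2
R(-7 - 1*35)/7842 = (2 - (-7 - 1*35)/2)/7842 = (2 - (-7 - 35)/2)*(1/7842) = (2 - 1/2*(-42))*(1/7842) = (2 + 21)*(1/7842) = 23*(1/7842) = 23/7842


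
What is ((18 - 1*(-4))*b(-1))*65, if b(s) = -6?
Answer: -8580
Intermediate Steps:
((18 - 1*(-4))*b(-1))*65 = ((18 - 1*(-4))*(-6))*65 = ((18 + 4)*(-6))*65 = (22*(-6))*65 = -132*65 = -8580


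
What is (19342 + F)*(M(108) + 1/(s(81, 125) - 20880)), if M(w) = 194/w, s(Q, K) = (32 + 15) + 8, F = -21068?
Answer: -1743234973/562275 ≈ -3100.3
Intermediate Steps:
s(Q, K) = 55 (s(Q, K) = 47 + 8 = 55)
(19342 + F)*(M(108) + 1/(s(81, 125) - 20880)) = (19342 - 21068)*(194/108 + 1/(55 - 20880)) = -1726*(194*(1/108) + 1/(-20825)) = -1726*(97/54 - 1/20825) = -1726*2019971/1124550 = -1743234973/562275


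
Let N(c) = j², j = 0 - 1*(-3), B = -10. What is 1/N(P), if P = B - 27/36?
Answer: ⅑ ≈ 0.11111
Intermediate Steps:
P = -43/4 (P = -10 - 27/36 = -10 - 1*¾ = -10 - ¾ = -43/4 ≈ -10.750)
j = 3 (j = 0 + 3 = 3)
N(c) = 9 (N(c) = 3² = 9)
1/N(P) = 1/9 = ⅑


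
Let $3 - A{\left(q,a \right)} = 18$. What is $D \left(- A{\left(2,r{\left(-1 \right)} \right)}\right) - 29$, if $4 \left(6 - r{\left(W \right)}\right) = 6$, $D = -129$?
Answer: $-1964$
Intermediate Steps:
$r{\left(W \right)} = \frac{9}{2}$ ($r{\left(W \right)} = 6 - \frac{3}{2} = \frac{9}{2}$)
$A{\left(q,a \right)} = -15$ ($A{\left(q,a \right)} = 3 - 18 = -15$)
$D \left(- A{\left(2,r{\left(-1 \right)} \right)}\right) - 29 = - 129 \left(\left(-1\right) \left(-15\right)\right) - 29 = \left(-129\right) 15 - 29 = -1935 - 29 = -1964$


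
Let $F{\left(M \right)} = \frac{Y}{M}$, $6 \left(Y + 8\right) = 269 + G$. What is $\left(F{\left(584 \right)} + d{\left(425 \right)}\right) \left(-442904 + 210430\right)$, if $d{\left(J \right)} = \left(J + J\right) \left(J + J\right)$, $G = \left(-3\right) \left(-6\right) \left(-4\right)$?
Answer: $- \frac{294270255999313}{1752} \approx -1.6796 \cdot 10^{11}$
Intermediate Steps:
$G = -72$ ($G = 18 \left(-4\right) = -72$)
$Y = \frac{149}{6}$ ($Y = -8 + \frac{269 - 72}{6} = -8 + \frac{1}{6} \cdot 197 = -8 + \frac{197}{6} = \frac{149}{6} \approx 24.833$)
$d{\left(J \right)} = 4 J^{2}$ ($d{\left(J \right)} = 2 J 2 J = 4 J^{2}$)
$F{\left(M \right)} = \frac{149}{6 M}$
$\left(F{\left(584 \right)} + d{\left(425 \right)}\right) \left(-442904 + 210430\right) = \left(\frac{149}{6 \cdot 584} + 4 \cdot 425^{2}\right) \left(-442904 + 210430\right) = \left(\frac{149}{6} \cdot \frac{1}{584} + 4 \cdot 180625\right) \left(-232474\right) = \left(\frac{149}{3504} + 722500\right) \left(-232474\right) = \frac{2531640149}{3504} \left(-232474\right) = - \frac{294270255999313}{1752}$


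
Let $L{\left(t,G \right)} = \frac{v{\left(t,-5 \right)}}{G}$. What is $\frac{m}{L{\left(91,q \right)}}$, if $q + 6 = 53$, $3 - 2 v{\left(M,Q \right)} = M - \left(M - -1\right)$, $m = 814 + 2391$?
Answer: $\frac{150635}{2} \approx 75318.0$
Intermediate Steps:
$m = 3205$
$v{\left(M,Q \right)} = 2$ ($v{\left(M,Q \right)} = \frac{3}{2} - \frac{M - \left(M - -1\right)}{2} = \frac{3}{2} - \frac{M - \left(M + 1\right)}{2} = \frac{3}{2} - \frac{M - \left(1 + M\right)}{2} = \frac{3}{2} - - \frac{1}{2} = \frac{3}{2} + \frac{1}{2} = 2$)
$q = 47$ ($q = -6 + 53 = 47$)
$L{\left(t,G \right)} = \frac{2}{G}$
$\frac{m}{L{\left(91,q \right)}} = \frac{3205}{2 \cdot \frac{1}{47}} = \frac{3205}{\frac{2}{47}} = 3205 \cdot \frac{47}{2} = \frac{150635}{2}$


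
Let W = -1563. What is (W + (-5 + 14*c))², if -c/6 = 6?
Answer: 4293184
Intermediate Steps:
c = -36 (c = -6*6 = -36)
(W + (-5 + 14*c))² = (-1563 + (-5 + 14*(-36)))² = (-1563 + (-5 - 504))² = (-1563 - 509)² = (-2072)² = 4293184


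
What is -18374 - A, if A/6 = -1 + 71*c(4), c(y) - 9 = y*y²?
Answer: -49466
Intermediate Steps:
c(y) = 9 + y³ (c(y) = 9 + y*y² = 9 + y³)
A = 31092 (A = 6*(-1 + 71*(9 + 4³)) = 6*(-1 + 71*(9 + 64)) = 6*(-1 + 71*73) = 6*(-1 + 5183) = 6*5182 = 31092)
-18374 - A = -18374 - 1*31092 = -18374 - 31092 = -49466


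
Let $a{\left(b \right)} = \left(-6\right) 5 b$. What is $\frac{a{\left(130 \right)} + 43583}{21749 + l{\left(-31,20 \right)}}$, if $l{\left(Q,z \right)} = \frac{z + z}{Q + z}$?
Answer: $\frac{436513}{239199} \approx 1.8249$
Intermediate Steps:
$l{\left(Q,z \right)} = \frac{2 z}{Q + z}$
$a{\left(b \right)} = - 30 b$
$\frac{a{\left(130 \right)} + 43583}{21749 + l{\left(-31,20 \right)}} = \frac{\left(-30\right) 130 + 43583}{21749 + 2 \cdot 20 \frac{1}{-31 + 20}} = \frac{-3900 + 43583}{21749 + 2 \cdot 20 \frac{1}{-11}} = \frac{39683}{21749 + 2 \cdot 20 \left(- \frac{1}{11}\right)} = \frac{39683}{21749 - \frac{40}{11}} = \frac{39683}{\frac{239199}{11}} = 39683 \cdot \frac{11}{239199} = \frac{436513}{239199}$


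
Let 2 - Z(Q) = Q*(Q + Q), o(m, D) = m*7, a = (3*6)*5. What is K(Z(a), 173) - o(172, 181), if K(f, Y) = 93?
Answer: -1111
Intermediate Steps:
a = 90 (a = 18*5 = 90)
o(m, D) = 7*m
Z(Q) = 2 - 2*Q² (Z(Q) = 2 - Q*(Q + Q) = 2 - Q*2*Q = 2 - 2*Q²)
K(Z(a), 173) - o(172, 181) = 93 - 7*172 = 93 - 1*1204 = 93 - 1204 = -1111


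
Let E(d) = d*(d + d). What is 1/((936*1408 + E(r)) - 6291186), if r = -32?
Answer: -1/4971250 ≈ -2.0116e-7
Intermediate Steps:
E(d) = 2*d**2 (E(d) = d*(2*d) = 2*d**2)
1/((936*1408 + E(r)) - 6291186) = 1/((936*1408 + 2*(-32)**2) - 6291186) = 1/((1317888 + 2*1024) - 6291186) = 1/((1317888 + 2048) - 6291186) = 1/(1319936 - 6291186) = 1/(-4971250) = -1/4971250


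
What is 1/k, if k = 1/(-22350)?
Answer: -22350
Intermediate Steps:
k = -1/22350 ≈ -4.4743e-5
1/k = 1/(-1/22350) = -22350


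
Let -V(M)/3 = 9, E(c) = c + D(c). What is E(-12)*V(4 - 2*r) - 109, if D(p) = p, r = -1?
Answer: 539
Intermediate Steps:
E(c) = 2*c (E(c) = c + c = 2*c)
V(M) = -27 (V(M) = -3*9 = -27)
E(-12)*V(4 - 2*r) - 109 = (2*(-12))*(-27) - 109 = -24*(-27) - 109 = 648 - 109 = 539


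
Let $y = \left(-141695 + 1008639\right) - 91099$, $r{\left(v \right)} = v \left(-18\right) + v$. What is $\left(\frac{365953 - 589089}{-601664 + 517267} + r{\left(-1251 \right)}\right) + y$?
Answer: $\frac{67274084600}{84397} \approx 7.9712 \cdot 10^{5}$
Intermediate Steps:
$r{\left(v \right)} = - 17 v$ ($r{\left(v \right)} = - 18 v + v = - 17 v$)
$y = 775845$ ($y = 866944 - 91099 = 775845$)
$\left(\frac{365953 - 589089}{-601664 + 517267} + r{\left(-1251 \right)}\right) + y = \left(\frac{365953 - 589089}{-601664 + 517267} - -21267\right) + 775845 = \left(- \frac{223136}{-84397} + 21267\right) + 775845 = \left(\left(-223136\right) \left(- \frac{1}{84397}\right) + 21267\right) + 775845 = \left(\frac{223136}{84397} + 21267\right) + 775845 = \frac{1795094135}{84397} + 775845 = \frac{67274084600}{84397}$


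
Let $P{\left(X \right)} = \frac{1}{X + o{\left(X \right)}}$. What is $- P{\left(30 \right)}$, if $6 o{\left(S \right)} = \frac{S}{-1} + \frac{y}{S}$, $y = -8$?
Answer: $- \frac{45}{1123} \approx -0.040071$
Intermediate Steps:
$o{\left(S \right)} = - \frac{4}{3 S} - \frac{S}{6}$ ($o{\left(S \right)} = \frac{\frac{S}{-1} - \frac{8}{S}}{6} = \frac{S \left(-1\right) - \frac{8}{S}}{6} = \frac{- S - \frac{8}{S}}{6} = - \frac{4}{3 S} - \frac{S}{6}$)
$P{\left(X \right)} = \frac{1}{X + \frac{-8 - X^{2}}{6 X}}$
$- P{\left(30 \right)} = - \frac{6 \cdot 30}{-8 + 5 \cdot 30^{2}} = - \frac{6 \cdot 30}{-8 + 5 \cdot 900} = - \frac{6 \cdot 30}{-8 + 4500} = - \frac{6 \cdot 30}{4492} = \left(-1\right) \frac{45}{1123} = - \frac{45}{1123}$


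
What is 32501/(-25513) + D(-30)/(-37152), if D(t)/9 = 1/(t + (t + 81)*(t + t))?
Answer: -414567130007/325431581760 ≈ -1.2739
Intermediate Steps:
D(t) = 9/(t + 2*t*(81 + t)) (D(t) = 9/(t + (t + 81)*(t + t)) = 9/(t + (81 + t)*(2*t)) = 9/(t + 2*t*(81 + t)))
32501/(-25513) + D(-30)/(-37152) = 32501/(-25513) + (9/(-30*(163 + 2*(-30))))/(-37152) = 32501*(-1/25513) + (9*(-1/30)/(163 - 60))*(-1/37152) = -32501/25513 + (9*(-1/30)/103)*(-1/37152) = -32501/25513 + (9*(-1/30)*(1/103))*(-1/37152) = -32501/25513 - 3/1030*(-1/37152) = -32501/25513 + 1/12755520 = -414567130007/325431581760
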